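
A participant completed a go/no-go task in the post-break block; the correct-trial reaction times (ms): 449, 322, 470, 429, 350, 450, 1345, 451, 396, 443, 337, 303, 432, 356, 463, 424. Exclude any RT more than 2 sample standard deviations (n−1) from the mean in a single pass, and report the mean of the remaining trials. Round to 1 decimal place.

n = 16, ΣRT = 7420, M = 463.750
Σ(x−M)² = 872575.00; s = √(872575.00/15) = 241.188
Cutoffs: 463.750 ± 2·241.188 → [-18.6, 946.1]
Outside: 1345 → excluded.
Retained (n=15): Σ = 6075, mean = 6075/15 = 405.000

405.0 ms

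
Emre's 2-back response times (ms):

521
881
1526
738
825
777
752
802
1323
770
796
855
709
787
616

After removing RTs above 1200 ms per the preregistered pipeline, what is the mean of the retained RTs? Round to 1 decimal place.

Excluded: 1323, 1526
Retained (n=13): Σ = 9829
Mean = 9829/13 = 756.0769

756.1 ms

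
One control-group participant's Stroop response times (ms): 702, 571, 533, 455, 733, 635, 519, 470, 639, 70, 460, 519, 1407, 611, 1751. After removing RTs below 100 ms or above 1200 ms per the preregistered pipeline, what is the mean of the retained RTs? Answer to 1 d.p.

570.6 ms

Excluded: 70, 1407, 1751
Retained (n=12): Σ = 6847
Mean = 6847/12 = 570.5833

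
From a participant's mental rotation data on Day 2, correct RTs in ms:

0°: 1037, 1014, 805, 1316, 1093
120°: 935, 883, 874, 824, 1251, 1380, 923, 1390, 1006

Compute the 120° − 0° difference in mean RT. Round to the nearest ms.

-1 ms

M(0°) = 5265/5 = 1053.000
M(120°) = 9466/9 = 1051.778
Difference = 1051.778 − 1053.000 = -1.222 ms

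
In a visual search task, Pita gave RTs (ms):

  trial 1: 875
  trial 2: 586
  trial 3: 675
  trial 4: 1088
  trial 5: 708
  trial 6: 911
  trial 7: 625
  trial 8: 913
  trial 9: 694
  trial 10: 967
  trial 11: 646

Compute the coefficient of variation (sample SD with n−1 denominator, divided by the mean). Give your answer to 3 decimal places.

0.210

n = 11, Σ = 8688, M = 789.8182
Σ(x−M)² = 275869.636; s = √(275869.636/10) = 166.0932
CV = 166.0932 / 789.8182 = 0.21029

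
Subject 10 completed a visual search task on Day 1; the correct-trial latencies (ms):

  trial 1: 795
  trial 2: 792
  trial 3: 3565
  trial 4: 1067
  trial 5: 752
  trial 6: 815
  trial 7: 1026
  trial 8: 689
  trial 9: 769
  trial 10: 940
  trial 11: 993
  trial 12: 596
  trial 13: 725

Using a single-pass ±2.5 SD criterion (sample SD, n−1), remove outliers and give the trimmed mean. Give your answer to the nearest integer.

n = 13, ΣRT = 13524, M = 1040.308
Σ(x−M)² = 7136858.77; s = √(7136858.77/12) = 771.193
Cutoffs: 1040.308 ± 2.5·771.193 → [-887.7, 2968.3]
Outside: 3565 → excluded.
Retained (n=12): Σ = 9959, mean = 9959/12 = 829.917

830 ms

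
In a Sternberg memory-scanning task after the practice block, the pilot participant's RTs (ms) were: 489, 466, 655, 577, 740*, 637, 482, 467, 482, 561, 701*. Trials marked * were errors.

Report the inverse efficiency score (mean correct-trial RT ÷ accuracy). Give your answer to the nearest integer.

Correct trials (n=9): 489, 466, 655, 577, 637, 482, 467, 482, 561
Mean correct RT = 4816/9 = 535.1111 ms
Proportion correct = 9/11
IES = 535.1111 / (9/11) = 654.025 ms

654 ms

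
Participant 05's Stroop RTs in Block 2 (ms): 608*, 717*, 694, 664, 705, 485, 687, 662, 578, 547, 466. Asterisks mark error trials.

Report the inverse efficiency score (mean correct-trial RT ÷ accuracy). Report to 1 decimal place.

Correct trials (n=9): 694, 664, 705, 485, 687, 662, 578, 547, 466
Mean correct RT = 5488/9 = 609.7778 ms
Proportion correct = 9/11
IES = 609.7778 / (9/11) = 745.284 ms

745.3 ms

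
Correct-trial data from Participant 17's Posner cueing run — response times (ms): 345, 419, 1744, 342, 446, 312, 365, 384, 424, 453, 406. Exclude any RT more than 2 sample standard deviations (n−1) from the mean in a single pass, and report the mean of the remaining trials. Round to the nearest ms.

n = 11, ΣRT = 5640, M = 512.727
Σ(x−M)² = 1688066.18; s = √(1688066.18/10) = 410.861
Cutoffs: 512.727 ± 2·410.861 → [-309.0, 1334.4]
Outside: 1744 → excluded.
Retained (n=10): Σ = 3896, mean = 3896/10 = 389.600

390 ms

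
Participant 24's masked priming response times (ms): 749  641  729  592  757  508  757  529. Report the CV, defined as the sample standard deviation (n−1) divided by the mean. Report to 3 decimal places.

n = 8, Σ = 5262, M = 657.7500
Σ(x−M)² = 76709.500; s = √(76709.500/7) = 104.6829
CV = 104.6829 / 657.7500 = 0.15915

0.159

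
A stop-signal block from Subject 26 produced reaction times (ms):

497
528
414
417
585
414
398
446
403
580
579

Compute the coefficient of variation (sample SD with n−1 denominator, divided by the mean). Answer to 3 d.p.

n = 11, Σ = 5261, M = 478.2727
Σ(x−M)² = 59876.182; s = √(59876.182/10) = 77.3797
CV = 77.3797 / 478.2727 = 0.16179

0.162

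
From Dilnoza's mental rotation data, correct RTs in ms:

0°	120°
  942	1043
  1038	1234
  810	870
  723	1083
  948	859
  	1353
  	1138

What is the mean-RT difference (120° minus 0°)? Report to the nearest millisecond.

191 ms

M(0°) = 4461/5 = 892.200
M(120°) = 7580/7 = 1082.857
Difference = 1082.857 − 892.200 = 190.657 ms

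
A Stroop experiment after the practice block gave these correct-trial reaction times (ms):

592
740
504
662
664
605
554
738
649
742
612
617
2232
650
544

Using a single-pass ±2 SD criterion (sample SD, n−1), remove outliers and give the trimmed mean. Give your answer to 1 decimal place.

n = 15, ΣRT = 11105, M = 740.333
Σ(x−M)² = 2454661.33; s = √(2454661.33/14) = 418.728
Cutoffs: 740.333 ± 2·418.728 → [-97.1, 1577.8]
Outside: 2232 → excluded.
Retained (n=14): Σ = 8873, mean = 8873/14 = 633.786

633.8 ms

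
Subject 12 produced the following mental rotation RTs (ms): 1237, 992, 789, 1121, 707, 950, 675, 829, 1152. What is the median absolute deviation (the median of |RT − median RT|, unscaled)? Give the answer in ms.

Sorted: 675, 707, 789, 829, 950, 992, 1121, 1152, 1237 → median = 950
|x − 950|: 287, 42, 161, 171, 243, 0, 275, 121, 202
Sorted deviations: 0, 42, 121, 161, 171, 202, 243, 275, 287 → MAD = 171

171 ms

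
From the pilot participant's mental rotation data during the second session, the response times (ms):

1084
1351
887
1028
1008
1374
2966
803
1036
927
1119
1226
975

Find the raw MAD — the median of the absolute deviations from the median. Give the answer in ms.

109 ms

Sorted: 803, 887, 927, 975, 1008, 1028, 1036, 1084, 1119, 1226, 1351, 1374, 2966 → median = 1036
|x − 1036|: 48, 315, 149, 8, 28, 338, 1930, 233, 0, 109, 83, 190, 61
Sorted deviations: 0, 8, 28, 48, 61, 83, 109, 149, 190, 233, 315, 338, 1930 → MAD = 109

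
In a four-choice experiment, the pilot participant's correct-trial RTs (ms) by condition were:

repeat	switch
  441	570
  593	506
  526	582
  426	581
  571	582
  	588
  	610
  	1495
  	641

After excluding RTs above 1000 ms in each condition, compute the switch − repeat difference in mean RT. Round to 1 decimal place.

71.1 ms

switch: exclude 1495
M(repeat) = 2557/5 = 511.400
M(switch) = 4660/8 = 582.500
Difference = 582.500 − 511.400 = 71.100 ms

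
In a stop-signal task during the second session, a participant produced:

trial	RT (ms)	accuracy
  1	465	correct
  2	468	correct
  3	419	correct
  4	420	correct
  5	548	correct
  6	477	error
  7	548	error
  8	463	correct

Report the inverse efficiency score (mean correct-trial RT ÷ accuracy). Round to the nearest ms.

Correct trials (n=6): 465, 468, 419, 420, 548, 463
Mean correct RT = 2783/6 = 463.8333 ms
Proportion correct = 6/8
IES = 463.8333 / (6/8) = 618.444 ms

618 ms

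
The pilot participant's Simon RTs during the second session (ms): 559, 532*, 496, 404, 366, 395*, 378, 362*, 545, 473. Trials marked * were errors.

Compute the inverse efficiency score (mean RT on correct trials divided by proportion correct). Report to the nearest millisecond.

657 ms

Correct trials (n=7): 559, 496, 404, 366, 378, 545, 473
Mean correct RT = 3221/7 = 460.1429 ms
Proportion correct = 7/10
IES = 460.1429 / (7/10) = 657.347 ms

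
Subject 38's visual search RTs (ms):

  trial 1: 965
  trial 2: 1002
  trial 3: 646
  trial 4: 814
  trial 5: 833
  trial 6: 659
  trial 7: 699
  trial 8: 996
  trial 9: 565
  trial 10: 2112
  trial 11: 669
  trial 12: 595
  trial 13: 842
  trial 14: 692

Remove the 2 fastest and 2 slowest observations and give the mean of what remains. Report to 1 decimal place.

Sorted: 565, 595, 646, 659, 669, 692, 699, 814, 833, 842, 965, 996, 1002, 2112
Drop lowest 2 (565, 595) and highest 2 (1002, 2112)
Remaining (n=10): Σ = 7815, mean = 7815/10 = 781.500

781.5 ms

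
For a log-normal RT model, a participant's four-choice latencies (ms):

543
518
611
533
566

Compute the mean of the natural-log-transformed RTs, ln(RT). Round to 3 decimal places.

ln(RT): 6.2971, 6.2500, 6.4151, 6.2785, 6.3386
Σ ln(RT) = 31.5793
Mean = 31.5793/5 = 6.31586

6.316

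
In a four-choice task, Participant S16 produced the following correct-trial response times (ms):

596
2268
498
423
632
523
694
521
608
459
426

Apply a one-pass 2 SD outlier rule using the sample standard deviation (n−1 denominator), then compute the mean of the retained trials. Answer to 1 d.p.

n = 11, ΣRT = 7648, M = 695.273
Σ(x−M)² = 2796378.18; s = √(2796378.18/10) = 528.808
Cutoffs: 695.273 ± 2·528.808 → [-362.3, 1752.9]
Outside: 2268 → excluded.
Retained (n=10): Σ = 5380, mean = 5380/10 = 538.000

538.0 ms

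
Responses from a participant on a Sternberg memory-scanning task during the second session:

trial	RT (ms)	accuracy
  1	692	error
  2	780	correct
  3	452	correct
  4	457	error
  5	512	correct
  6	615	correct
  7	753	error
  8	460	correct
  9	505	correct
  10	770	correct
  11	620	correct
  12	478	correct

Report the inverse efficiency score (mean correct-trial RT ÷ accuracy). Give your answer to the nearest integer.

769 ms

Correct trials (n=9): 780, 452, 512, 615, 460, 505, 770, 620, 478
Mean correct RT = 5192/9 = 576.8889 ms
Proportion correct = 9/12
IES = 576.8889 / (9/12) = 769.185 ms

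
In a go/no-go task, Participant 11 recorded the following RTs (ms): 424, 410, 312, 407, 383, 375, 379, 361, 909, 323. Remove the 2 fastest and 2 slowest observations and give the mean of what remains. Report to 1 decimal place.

385.8 ms

Sorted: 312, 323, 361, 375, 379, 383, 407, 410, 424, 909
Drop lowest 2 (312, 323) and highest 2 (424, 909)
Remaining (n=6): Σ = 2315, mean = 2315/6 = 385.833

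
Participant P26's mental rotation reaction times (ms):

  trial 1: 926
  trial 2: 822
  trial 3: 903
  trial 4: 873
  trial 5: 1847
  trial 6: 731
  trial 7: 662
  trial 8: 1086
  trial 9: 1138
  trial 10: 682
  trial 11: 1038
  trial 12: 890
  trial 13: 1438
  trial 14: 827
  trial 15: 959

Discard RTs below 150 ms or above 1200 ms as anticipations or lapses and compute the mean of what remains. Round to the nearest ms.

Excluded: 1438, 1847
Retained (n=13): Σ = 11537
Mean = 11537/13 = 887.4615

887 ms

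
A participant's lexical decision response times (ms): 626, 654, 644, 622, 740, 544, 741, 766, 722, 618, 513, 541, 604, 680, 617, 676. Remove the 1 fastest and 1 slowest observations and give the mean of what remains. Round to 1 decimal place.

644.9 ms

Sorted: 513, 541, 544, 604, 617, 618, 622, 626, 644, 654, 676, 680, 722, 740, 741, 766
Drop lowest 1 (513) and highest 1 (766)
Remaining (n=14): Σ = 9029, mean = 9029/14 = 644.929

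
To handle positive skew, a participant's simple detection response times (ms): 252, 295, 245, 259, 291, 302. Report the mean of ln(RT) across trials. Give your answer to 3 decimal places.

5.610

ln(RT): 5.5294, 5.6870, 5.5013, 5.5568, 5.6733, 5.7104
Σ ln(RT) = 33.6582
Mean = 33.6582/6 = 5.60971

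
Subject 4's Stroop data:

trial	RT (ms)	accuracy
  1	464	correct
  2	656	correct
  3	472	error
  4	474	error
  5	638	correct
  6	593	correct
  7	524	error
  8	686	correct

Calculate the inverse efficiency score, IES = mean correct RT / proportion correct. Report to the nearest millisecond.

972 ms

Correct trials (n=5): 464, 656, 638, 593, 686
Mean correct RT = 3037/5 = 607.4000 ms
Proportion correct = 5/8
IES = 607.4000 / (5/8) = 971.840 ms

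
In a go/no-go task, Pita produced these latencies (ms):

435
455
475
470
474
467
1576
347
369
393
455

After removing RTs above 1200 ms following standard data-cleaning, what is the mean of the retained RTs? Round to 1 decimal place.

434.0 ms

Excluded: 1576
Retained (n=10): Σ = 4340
Mean = 4340/10 = 434.0000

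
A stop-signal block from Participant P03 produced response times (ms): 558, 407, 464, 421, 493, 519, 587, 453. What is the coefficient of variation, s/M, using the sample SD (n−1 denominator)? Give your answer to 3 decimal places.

n = 8, Σ = 3902, M = 487.7500
Σ(x−M)² = 28537.500; s = √(28537.500/7) = 63.8497
CV = 63.8497 / 487.7500 = 0.13091

0.131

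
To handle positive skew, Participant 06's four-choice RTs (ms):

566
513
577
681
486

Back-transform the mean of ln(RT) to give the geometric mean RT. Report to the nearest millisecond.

ln(RT): 6.3386, 6.2403, 6.3578, 6.5236, 6.1862
Mean ln(RT) = 31.6465/5 = 6.32930
Geometric mean = exp(6.32930) = 560.76 ms

561 ms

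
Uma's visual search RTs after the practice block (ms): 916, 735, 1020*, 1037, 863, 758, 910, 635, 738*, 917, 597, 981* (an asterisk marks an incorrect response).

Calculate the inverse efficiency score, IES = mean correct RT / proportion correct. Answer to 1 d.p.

Correct trials (n=9): 916, 735, 1037, 863, 758, 910, 635, 917, 597
Mean correct RT = 7368/9 = 818.6667 ms
Proportion correct = 9/12
IES = 818.6667 / (9/12) = 1091.556 ms

1091.6 ms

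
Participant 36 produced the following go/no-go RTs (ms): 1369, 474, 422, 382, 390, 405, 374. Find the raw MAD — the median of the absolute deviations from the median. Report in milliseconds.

23 ms

Sorted: 374, 382, 390, 405, 422, 474, 1369 → median = 405
|x − 405|: 964, 69, 17, 23, 15, 0, 31
Sorted deviations: 0, 15, 17, 23, 31, 69, 964 → MAD = 23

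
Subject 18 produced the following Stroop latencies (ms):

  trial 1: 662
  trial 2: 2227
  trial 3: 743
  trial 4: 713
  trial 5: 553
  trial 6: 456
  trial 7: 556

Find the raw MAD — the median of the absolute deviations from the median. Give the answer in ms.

Sorted: 456, 553, 556, 662, 713, 743, 2227 → median = 662
|x − 662|: 0, 1565, 81, 51, 109, 206, 106
Sorted deviations: 0, 51, 81, 106, 109, 206, 1565 → MAD = 106

106 ms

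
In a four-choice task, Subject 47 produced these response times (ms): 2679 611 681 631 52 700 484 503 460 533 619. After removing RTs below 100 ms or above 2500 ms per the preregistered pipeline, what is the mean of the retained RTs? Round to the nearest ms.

580 ms

Excluded: 52, 2679
Retained (n=9): Σ = 5222
Mean = 5222/9 = 580.2222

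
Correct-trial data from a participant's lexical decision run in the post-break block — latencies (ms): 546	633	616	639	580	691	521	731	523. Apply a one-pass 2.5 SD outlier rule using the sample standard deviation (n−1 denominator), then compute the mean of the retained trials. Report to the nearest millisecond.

n = 9, ΣRT = 5480, M = 608.889
Σ(x−M)² = 43082.89; s = √(43082.89/8) = 73.385
Cutoffs: 608.889 ± 2.5·73.385 → [425.4, 792.4]
No RTs fall outside the cutoffs; all 9 retained. Mean = 5480/9 = 608.889

609 ms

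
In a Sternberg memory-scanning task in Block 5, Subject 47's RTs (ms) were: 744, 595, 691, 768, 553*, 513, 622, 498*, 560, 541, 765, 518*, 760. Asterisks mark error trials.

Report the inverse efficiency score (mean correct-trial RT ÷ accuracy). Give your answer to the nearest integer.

853 ms

Correct trials (n=10): 744, 595, 691, 768, 513, 622, 560, 541, 765, 760
Mean correct RT = 6559/10 = 655.9000 ms
Proportion correct = 10/13
IES = 655.9000 / (10/13) = 852.670 ms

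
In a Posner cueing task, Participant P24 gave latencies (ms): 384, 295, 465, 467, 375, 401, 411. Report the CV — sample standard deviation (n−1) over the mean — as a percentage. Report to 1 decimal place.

14.7%

n = 7, Σ = 2798, M = 399.7143
Σ(x−M)² = 20741.429; s = √(20741.429/6) = 58.7954
CV = 58.7954 / 399.7143 = 0.14709 = 14.709%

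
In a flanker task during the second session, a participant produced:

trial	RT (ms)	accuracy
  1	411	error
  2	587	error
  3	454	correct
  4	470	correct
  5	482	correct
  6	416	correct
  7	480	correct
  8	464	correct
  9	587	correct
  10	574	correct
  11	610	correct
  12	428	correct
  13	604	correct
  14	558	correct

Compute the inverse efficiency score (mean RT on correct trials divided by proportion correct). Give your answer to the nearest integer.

Correct trials (n=12): 454, 470, 482, 416, 480, 464, 587, 574, 610, 428, 604, 558
Mean correct RT = 6127/12 = 510.5833 ms
Proportion correct = 12/14
IES = 510.5833 / (12/14) = 595.681 ms

596 ms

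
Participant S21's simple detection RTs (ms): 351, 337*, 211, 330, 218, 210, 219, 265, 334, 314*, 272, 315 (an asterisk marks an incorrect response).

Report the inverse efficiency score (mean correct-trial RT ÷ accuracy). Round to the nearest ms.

327 ms

Correct trials (n=10): 351, 211, 330, 218, 210, 219, 265, 334, 272, 315
Mean correct RT = 2725/10 = 272.5000 ms
Proportion correct = 10/12
IES = 272.5000 / (10/12) = 327.000 ms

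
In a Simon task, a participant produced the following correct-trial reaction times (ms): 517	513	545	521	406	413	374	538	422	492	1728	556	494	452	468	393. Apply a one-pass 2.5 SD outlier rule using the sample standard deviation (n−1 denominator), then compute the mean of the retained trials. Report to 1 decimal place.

473.6 ms

n = 16, ΣRT = 8832, M = 552.000
Σ(x−M)² = 1525466.00; s = √(1525466.00/15) = 318.901
Cutoffs: 552.000 ± 2.5·318.901 → [-245.3, 1349.3]
Outside: 1728 → excluded.
Retained (n=15): Σ = 7104, mean = 7104/15 = 473.600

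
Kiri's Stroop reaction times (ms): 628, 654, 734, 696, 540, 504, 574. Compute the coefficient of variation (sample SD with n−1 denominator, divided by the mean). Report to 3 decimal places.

0.135

n = 7, Σ = 4330, M = 618.5714
Σ(x−M)² = 41949.714; s = √(41949.714/6) = 83.6159
CV = 83.6159 / 618.5714 = 0.13518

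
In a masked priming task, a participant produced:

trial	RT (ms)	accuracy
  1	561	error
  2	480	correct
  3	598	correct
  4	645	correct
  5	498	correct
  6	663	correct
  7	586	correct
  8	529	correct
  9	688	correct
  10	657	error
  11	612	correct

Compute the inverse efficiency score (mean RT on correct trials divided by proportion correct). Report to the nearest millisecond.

Correct trials (n=9): 480, 598, 645, 498, 663, 586, 529, 688, 612
Mean correct RT = 5299/9 = 588.7778 ms
Proportion correct = 9/11
IES = 588.7778 / (9/11) = 719.617 ms

720 ms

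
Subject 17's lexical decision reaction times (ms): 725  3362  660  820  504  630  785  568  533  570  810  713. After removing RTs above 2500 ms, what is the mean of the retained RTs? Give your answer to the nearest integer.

665 ms

Excluded: 3362
Retained (n=11): Σ = 7318
Mean = 7318/11 = 665.2727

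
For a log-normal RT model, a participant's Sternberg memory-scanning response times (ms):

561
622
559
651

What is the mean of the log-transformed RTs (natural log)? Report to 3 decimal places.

6.392

ln(RT): 6.3297, 6.4329, 6.3261, 6.4785
Σ ln(RT) = 25.5673
Mean = 25.5673/4 = 6.39183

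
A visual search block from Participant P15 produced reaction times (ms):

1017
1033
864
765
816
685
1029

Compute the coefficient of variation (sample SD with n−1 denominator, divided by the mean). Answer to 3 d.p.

0.159

n = 7, Σ = 6209, M = 887.0000
Σ(x−M)² = 119638.000; s = √(119638.000/6) = 141.2079
CV = 141.2079 / 887.0000 = 0.15920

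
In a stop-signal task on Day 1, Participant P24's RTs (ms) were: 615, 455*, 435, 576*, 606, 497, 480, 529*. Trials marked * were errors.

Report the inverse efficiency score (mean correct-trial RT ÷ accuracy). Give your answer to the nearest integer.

Correct trials (n=5): 615, 435, 606, 497, 480
Mean correct RT = 2633/5 = 526.6000 ms
Proportion correct = 5/8
IES = 526.6000 / (5/8) = 842.560 ms

843 ms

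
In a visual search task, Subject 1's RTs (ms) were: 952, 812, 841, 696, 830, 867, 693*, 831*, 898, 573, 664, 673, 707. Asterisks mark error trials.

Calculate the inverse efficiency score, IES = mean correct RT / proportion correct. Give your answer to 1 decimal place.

Correct trials (n=11): 952, 812, 841, 696, 830, 867, 898, 573, 664, 673, 707
Mean correct RT = 8513/11 = 773.9091 ms
Proportion correct = 11/13
IES = 773.9091 / (11/13) = 914.620 ms

914.6 ms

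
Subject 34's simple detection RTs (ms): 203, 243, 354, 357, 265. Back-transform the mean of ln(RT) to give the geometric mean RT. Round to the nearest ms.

ln(RT): 5.3132, 5.4931, 5.8693, 5.8777, 5.5797
Mean ln(RT) = 28.1330/5 = 5.62661
Geometric mean = exp(5.62661) = 277.72 ms

278 ms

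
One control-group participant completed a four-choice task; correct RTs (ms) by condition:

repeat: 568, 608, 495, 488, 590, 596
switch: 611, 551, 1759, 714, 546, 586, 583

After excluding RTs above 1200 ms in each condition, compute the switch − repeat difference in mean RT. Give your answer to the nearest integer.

41 ms

switch: exclude 1759
M(repeat) = 3345/6 = 557.500
M(switch) = 3591/6 = 598.500
Difference = 598.500 − 557.500 = 41.000 ms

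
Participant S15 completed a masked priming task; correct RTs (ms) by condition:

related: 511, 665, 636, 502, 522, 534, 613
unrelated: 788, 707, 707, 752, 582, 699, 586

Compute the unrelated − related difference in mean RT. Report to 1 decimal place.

119.7 ms

M(related) = 3983/7 = 569.000
M(unrelated) = 4821/7 = 688.714
Difference = 688.714 − 569.000 = 119.714 ms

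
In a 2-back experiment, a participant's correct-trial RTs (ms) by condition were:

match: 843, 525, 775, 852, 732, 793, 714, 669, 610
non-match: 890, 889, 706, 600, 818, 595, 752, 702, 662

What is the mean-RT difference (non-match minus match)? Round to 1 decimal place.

11.2 ms

M(match) = 6513/9 = 723.667
M(non-match) = 6614/9 = 734.889
Difference = 734.889 − 723.667 = 11.222 ms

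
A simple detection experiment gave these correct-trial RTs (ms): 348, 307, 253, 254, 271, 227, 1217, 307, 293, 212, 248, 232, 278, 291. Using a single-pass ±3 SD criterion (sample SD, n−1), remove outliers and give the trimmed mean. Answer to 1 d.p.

n = 14, ΣRT = 4738, M = 338.429
Σ(x−M)² = 848797.43; s = √(848797.43/13) = 255.523
Cutoffs: 338.429 ± 3·255.523 → [-428.1, 1105.0]
Outside: 1217 → excluded.
Retained (n=13): Σ = 3521, mean = 3521/13 = 270.846

270.8 ms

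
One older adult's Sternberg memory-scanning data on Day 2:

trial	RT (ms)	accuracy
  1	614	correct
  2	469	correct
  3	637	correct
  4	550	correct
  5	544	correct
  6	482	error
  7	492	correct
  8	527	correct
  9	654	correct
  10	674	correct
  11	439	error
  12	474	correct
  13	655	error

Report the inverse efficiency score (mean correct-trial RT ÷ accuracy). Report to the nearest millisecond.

733 ms

Correct trials (n=10): 614, 469, 637, 550, 544, 492, 527, 654, 674, 474
Mean correct RT = 5635/10 = 563.5000 ms
Proportion correct = 10/13
IES = 563.5000 / (10/13) = 732.550 ms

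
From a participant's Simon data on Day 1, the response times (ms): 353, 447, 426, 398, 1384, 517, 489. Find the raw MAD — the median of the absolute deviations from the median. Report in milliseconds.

Sorted: 353, 398, 426, 447, 489, 517, 1384 → median = 447
|x − 447|: 94, 0, 21, 49, 937, 70, 42
Sorted deviations: 0, 21, 42, 49, 70, 94, 937 → MAD = 49

49 ms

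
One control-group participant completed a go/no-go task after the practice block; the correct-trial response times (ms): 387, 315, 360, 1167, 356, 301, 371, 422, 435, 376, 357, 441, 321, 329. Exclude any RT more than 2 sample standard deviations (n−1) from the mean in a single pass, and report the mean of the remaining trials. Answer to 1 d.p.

n = 14, ΣRT = 5938, M = 424.143
Σ(x−M)² = 618797.71; s = √(618797.71/13) = 218.174
Cutoffs: 424.143 ± 2·218.174 → [-12.2, 860.5]
Outside: 1167 → excluded.
Retained (n=13): Σ = 4771, mean = 4771/13 = 367.000

367.0 ms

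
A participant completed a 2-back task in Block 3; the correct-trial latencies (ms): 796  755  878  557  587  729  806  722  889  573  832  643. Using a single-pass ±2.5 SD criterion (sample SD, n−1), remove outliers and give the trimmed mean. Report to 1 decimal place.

730.6 ms

n = 12, ΣRT = 8767, M = 730.583
Σ(x−M)² = 151002.92; s = √(151002.92/11) = 117.165
Cutoffs: 730.583 ± 2.5·117.165 → [437.7, 1023.5]
No RTs fall outside the cutoffs; all 12 retained. Mean = 8767/12 = 730.583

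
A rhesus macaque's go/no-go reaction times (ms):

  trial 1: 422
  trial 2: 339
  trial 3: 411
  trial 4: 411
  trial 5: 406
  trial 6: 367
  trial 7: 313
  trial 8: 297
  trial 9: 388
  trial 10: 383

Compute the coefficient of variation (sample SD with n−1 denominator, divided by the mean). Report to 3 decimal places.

0.117

n = 10, Σ = 3737, M = 373.7000
Σ(x−M)² = 17266.100; s = √(17266.100/9) = 43.8002
CV = 43.8002 / 373.7000 = 0.11721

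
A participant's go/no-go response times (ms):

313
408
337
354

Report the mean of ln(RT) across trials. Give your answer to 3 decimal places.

5.862

ln(RT): 5.7462, 6.0113, 5.8201, 5.8693
Σ ln(RT) = 23.4469
Mean = 23.4469/4 = 5.86171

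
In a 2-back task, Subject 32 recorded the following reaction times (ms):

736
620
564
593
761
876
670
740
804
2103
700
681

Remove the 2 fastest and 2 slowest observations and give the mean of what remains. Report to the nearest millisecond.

Sorted: 564, 593, 620, 670, 681, 700, 736, 740, 761, 804, 876, 2103
Drop lowest 2 (564, 593) and highest 2 (876, 2103)
Remaining (n=8): Σ = 5712, mean = 5712/8 = 714.000

714 ms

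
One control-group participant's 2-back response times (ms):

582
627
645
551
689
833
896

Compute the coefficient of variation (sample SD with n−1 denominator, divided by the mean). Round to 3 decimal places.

n = 7, Σ = 4823, M = 689.0000
Σ(x−M)² = 99858.000; s = √(99858.000/6) = 129.0078
CV = 129.0078 / 689.0000 = 0.18724

0.187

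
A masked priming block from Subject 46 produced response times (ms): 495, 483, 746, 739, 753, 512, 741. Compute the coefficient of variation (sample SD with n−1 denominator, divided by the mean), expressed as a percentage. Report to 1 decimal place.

20.8%

n = 7, Σ = 4469, M = 638.4286
Σ(x−M)² = 106047.714; s = √(106047.714/6) = 132.9459
CV = 132.9459 / 638.4286 = 0.20824 = 20.824%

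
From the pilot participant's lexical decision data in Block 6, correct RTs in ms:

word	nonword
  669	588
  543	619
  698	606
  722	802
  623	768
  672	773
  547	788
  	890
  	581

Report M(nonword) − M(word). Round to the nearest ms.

M(word) = 4474/7 = 639.143
M(nonword) = 6415/9 = 712.778
Difference = 712.778 − 639.143 = 73.635 ms

74 ms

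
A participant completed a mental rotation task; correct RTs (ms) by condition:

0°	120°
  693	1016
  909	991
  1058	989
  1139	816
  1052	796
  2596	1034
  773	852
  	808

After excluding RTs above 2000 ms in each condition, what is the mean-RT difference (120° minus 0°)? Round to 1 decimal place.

-24.6 ms

0°: exclude 2596
M(0°) = 5624/6 = 937.333
M(120°) = 7302/8 = 912.750
Difference = 912.750 − 937.333 = -24.583 ms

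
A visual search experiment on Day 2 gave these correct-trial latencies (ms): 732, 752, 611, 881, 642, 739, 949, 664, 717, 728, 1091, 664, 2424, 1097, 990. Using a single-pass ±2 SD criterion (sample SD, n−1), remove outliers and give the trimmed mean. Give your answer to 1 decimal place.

804.1 ms

n = 15, ΣRT = 13681, M = 912.067
Σ(x−M)² = 2807142.93; s = √(2807142.93/14) = 447.784
Cutoffs: 912.067 ± 2·447.784 → [16.5, 1807.6]
Outside: 2424 → excluded.
Retained (n=14): Σ = 11257, mean = 11257/14 = 804.071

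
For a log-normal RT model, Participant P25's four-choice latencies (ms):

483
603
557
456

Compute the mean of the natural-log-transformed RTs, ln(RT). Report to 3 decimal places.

ln(RT): 6.1800, 6.4019, 6.3226, 6.1225
Σ ln(RT) = 25.0270
Mean = 25.0270/4 = 6.25675

6.257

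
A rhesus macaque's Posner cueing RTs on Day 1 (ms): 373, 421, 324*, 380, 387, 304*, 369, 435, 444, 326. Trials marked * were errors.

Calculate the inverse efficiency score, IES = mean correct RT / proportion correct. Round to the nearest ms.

490 ms

Correct trials (n=8): 373, 421, 380, 387, 369, 435, 444, 326
Mean correct RT = 3135/8 = 391.8750 ms
Proportion correct = 8/10
IES = 391.8750 / (8/10) = 489.844 ms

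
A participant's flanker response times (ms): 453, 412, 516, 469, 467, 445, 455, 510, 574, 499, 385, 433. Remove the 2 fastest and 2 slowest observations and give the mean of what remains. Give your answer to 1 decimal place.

Sorted: 385, 412, 433, 445, 453, 455, 467, 469, 499, 510, 516, 574
Drop lowest 2 (385, 412) and highest 2 (516, 574)
Remaining (n=8): Σ = 3731, mean = 3731/8 = 466.375

466.4 ms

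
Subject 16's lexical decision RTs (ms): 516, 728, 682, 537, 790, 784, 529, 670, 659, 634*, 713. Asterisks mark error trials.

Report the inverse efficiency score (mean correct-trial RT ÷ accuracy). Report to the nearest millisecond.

Correct trials (n=10): 516, 728, 682, 537, 790, 784, 529, 670, 659, 713
Mean correct RT = 6608/10 = 660.8000 ms
Proportion correct = 10/11
IES = 660.8000 / (10/11) = 726.880 ms

727 ms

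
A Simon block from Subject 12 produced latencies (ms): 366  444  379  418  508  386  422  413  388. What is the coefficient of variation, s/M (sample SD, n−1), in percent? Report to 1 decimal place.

n = 9, Σ = 3724, M = 413.7778
Σ(x−M)² = 14805.556; s = √(14805.556/8) = 43.0197
CV = 43.0197 / 413.7778 = 0.10397 = 10.397%

10.4%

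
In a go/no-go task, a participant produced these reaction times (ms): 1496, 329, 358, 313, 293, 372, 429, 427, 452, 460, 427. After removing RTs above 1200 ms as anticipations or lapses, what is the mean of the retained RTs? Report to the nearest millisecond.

Excluded: 1496
Retained (n=10): Σ = 3860
Mean = 3860/10 = 386.0000

386 ms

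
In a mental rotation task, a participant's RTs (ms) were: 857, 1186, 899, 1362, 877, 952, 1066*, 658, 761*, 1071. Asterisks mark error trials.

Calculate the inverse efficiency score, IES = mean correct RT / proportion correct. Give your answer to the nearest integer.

1228 ms

Correct trials (n=8): 857, 1186, 899, 1362, 877, 952, 658, 1071
Mean correct RT = 7862/8 = 982.7500 ms
Proportion correct = 8/10
IES = 982.7500 / (8/10) = 1228.438 ms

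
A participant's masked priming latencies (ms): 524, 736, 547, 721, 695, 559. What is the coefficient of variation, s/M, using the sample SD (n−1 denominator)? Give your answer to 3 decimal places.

n = 6, Σ = 3782, M = 630.3333
Σ(x−M)² = 46907.333; s = √(46907.333/5) = 96.8580
CV = 96.8580 / 630.3333 = 0.15366

0.154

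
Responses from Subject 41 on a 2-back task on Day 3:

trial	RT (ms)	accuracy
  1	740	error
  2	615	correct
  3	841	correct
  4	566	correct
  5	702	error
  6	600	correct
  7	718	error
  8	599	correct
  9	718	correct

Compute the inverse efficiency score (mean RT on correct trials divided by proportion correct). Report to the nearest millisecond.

985 ms

Correct trials (n=6): 615, 841, 566, 600, 599, 718
Mean correct RT = 3939/6 = 656.5000 ms
Proportion correct = 6/9
IES = 656.5000 / (6/9) = 984.750 ms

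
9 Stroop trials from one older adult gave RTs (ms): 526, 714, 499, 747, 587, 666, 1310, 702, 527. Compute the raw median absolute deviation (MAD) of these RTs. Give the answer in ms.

Sorted: 499, 526, 527, 587, 666, 702, 714, 747, 1310 → median = 666
|x − 666|: 140, 48, 167, 81, 79, 0, 644, 36, 139
Sorted deviations: 0, 36, 48, 79, 81, 139, 140, 167, 644 → MAD = 81

81 ms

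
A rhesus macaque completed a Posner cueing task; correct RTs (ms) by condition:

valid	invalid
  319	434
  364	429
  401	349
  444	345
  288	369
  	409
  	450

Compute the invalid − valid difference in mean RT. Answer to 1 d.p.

M(valid) = 1816/5 = 363.200
M(invalid) = 2785/7 = 397.857
Difference = 397.857 − 363.200 = 34.657 ms

34.7 ms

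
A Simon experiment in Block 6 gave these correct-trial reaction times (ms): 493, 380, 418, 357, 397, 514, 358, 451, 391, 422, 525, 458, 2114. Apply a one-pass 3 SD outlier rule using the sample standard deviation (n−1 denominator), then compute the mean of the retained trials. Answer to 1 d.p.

n = 13, ΣRT = 7278, M = 559.846
Σ(x−M)² = 2653781.69; s = √(2653781.69/12) = 470.264
Cutoffs: 559.846 ± 3·470.264 → [-850.9, 1970.6]
Outside: 2114 → excluded.
Retained (n=12): Σ = 5164, mean = 5164/12 = 430.333

430.3 ms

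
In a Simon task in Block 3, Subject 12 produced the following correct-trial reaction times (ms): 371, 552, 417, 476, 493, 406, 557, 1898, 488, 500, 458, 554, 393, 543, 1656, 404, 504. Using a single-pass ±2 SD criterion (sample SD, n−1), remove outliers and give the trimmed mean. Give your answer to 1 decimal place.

n = 17, ΣRT = 10670, M = 627.647
Σ(x−M)² = 3080043.88; s = √(3080043.88/16) = 438.751
Cutoffs: 627.647 ± 2·438.751 → [-249.9, 1505.1]
Outside: 1656, 1898 → excluded.
Retained (n=15): Σ = 7116, mean = 7116/15 = 474.400

474.4 ms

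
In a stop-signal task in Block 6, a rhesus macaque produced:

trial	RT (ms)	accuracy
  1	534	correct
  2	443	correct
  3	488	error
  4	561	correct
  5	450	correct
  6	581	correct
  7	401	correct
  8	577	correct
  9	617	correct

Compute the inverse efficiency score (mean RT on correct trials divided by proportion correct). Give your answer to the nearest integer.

Correct trials (n=8): 534, 443, 561, 450, 581, 401, 577, 617
Mean correct RT = 4164/8 = 520.5000 ms
Proportion correct = 8/9
IES = 520.5000 / (8/9) = 585.562 ms

586 ms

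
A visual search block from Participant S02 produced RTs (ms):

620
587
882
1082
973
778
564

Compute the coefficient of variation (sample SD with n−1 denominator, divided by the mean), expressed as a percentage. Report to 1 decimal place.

n = 7, Σ = 5486, M = 783.7143
Σ(x−M)² = 248269.429; s = √(248269.429/6) = 203.4164
CV = 203.4164 / 783.7143 = 0.25955 = 25.955%

26.0%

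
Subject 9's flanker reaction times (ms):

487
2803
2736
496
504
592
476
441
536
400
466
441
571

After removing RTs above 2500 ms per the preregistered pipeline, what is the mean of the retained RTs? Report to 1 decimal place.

Excluded: 2736, 2803
Retained (n=11): Σ = 5410
Mean = 5410/11 = 491.8182

491.8 ms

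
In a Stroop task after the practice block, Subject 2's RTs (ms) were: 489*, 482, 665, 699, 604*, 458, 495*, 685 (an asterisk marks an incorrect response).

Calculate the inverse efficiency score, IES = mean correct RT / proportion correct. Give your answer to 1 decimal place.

956.5 ms

Correct trials (n=5): 482, 665, 699, 458, 685
Mean correct RT = 2989/5 = 597.8000 ms
Proportion correct = 5/8
IES = 597.8000 / (5/8) = 956.480 ms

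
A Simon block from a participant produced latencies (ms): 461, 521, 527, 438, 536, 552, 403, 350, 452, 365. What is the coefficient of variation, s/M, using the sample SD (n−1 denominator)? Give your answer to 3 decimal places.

n = 10, Σ = 4605, M = 460.5000
Σ(x−M)² = 47370.500; s = √(47370.500/9) = 72.5492
CV = 72.5492 / 460.5000 = 0.15754

0.158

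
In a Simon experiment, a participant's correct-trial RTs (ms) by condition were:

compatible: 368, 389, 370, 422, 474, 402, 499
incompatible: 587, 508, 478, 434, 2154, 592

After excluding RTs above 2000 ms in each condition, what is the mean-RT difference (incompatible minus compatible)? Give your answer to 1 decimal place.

102.1 ms

incompatible: exclude 2154
M(compatible) = 2924/7 = 417.714
M(incompatible) = 2599/5 = 519.800
Difference = 519.800 − 417.714 = 102.086 ms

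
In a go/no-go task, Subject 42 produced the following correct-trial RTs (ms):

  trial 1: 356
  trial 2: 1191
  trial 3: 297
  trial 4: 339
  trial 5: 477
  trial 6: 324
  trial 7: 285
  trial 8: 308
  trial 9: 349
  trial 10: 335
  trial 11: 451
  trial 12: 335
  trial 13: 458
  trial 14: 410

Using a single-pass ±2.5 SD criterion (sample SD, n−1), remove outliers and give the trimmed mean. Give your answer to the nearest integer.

363 ms

n = 14, ΣRT = 5915, M = 422.500
Σ(x−M)² = 685369.50; s = √(685369.50/13) = 229.610
Cutoffs: 422.500 ± 2.5·229.610 → [-151.5, 996.5]
Outside: 1191 → excluded.
Retained (n=13): Σ = 4724, mean = 4724/13 = 363.385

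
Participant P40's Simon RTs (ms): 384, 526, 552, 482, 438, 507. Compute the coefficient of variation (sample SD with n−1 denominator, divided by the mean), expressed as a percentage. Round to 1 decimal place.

12.8%

n = 6, Σ = 2889, M = 481.5000
Σ(x−M)² = 18999.500; s = √(18999.500/5) = 61.6433
CV = 61.6433 / 481.5000 = 0.12802 = 12.802%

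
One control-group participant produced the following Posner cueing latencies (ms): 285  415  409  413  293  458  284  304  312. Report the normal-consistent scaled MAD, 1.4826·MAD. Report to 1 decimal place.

41.5 ms

Sorted: 284, 285, 293, 304, 312, 409, 413, 415, 458 → median = 312
|x − 312| sorted: 0, 8, 19, 27, 28, 97, 101, 103, 146 → MAD = 28
Robust SD ≈ 1.4826 × 28 = 41.513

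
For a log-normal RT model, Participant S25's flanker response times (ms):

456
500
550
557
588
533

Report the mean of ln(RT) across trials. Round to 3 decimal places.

ln(RT): 6.1225, 6.2146, 6.3099, 6.3226, 6.3767, 6.2785
Σ ln(RT) = 37.6248
Mean = 37.6248/6 = 6.27081

6.271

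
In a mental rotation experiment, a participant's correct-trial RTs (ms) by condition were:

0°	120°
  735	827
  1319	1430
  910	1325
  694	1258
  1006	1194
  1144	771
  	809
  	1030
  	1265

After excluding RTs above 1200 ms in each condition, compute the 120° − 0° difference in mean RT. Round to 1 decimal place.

28.4 ms

0°: exclude 1319
120°: exclude 1430, 1325, 1258, 1265
M(0°) = 4489/5 = 897.800
M(120°) = 4631/5 = 926.200
Difference = 926.200 − 897.800 = 28.400 ms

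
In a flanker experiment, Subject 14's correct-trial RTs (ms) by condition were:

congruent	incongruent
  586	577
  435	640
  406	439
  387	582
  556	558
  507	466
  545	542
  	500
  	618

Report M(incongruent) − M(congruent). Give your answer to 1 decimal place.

M(congruent) = 3422/7 = 488.857
M(incongruent) = 4922/9 = 546.889
Difference = 546.889 − 488.857 = 58.032 ms

58.0 ms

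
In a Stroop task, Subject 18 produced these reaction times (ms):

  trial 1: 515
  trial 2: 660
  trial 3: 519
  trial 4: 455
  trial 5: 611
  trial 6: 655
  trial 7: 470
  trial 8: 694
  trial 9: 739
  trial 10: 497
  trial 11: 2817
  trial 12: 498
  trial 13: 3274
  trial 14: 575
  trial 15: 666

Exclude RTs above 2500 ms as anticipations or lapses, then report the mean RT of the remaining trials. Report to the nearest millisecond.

581 ms

Excluded: 2817, 3274
Retained (n=13): Σ = 7554
Mean = 7554/13 = 581.0769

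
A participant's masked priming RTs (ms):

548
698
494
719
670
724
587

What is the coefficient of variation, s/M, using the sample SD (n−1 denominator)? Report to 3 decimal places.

0.144

n = 7, Σ = 4440, M = 634.2857
Σ(x−M)² = 49921.429; s = √(49921.429/6) = 91.2153
CV = 91.2153 / 634.2857 = 0.14381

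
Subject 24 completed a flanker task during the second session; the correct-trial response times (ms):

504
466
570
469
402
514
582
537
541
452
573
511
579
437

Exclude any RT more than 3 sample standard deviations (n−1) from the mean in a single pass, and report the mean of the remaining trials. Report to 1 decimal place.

n = 14, ΣRT = 7137, M = 509.786
Σ(x−M)² = 43230.36; s = √(43230.36/13) = 57.666
Cutoffs: 509.786 ± 3·57.666 → [336.8, 682.8]
No RTs fall outside the cutoffs; all 14 retained. Mean = 7137/14 = 509.786

509.8 ms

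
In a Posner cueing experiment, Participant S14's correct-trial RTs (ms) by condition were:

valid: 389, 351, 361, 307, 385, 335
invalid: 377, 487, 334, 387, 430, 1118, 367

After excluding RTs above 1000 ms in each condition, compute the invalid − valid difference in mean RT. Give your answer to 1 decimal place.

42.3 ms

invalid: exclude 1118
M(valid) = 2128/6 = 354.667
M(invalid) = 2382/6 = 397.000
Difference = 397.000 − 354.667 = 42.333 ms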